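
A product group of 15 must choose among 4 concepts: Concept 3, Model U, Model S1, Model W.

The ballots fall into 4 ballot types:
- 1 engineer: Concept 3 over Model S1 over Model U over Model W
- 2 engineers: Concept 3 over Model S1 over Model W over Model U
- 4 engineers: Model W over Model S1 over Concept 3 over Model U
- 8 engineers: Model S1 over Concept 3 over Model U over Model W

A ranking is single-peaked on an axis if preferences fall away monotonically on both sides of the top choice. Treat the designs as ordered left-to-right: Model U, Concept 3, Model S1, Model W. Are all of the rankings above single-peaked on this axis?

yes

Axis positions: Model U=1, Concept 3=2, Model S1=3, Model W=4.
Ballot type 1 (peak Concept 3 at position 2): ranking walks positions 2-3-1-4, expanding outward from the peak — single-peaked.
Ballot type 2 (peak Concept 3 at position 2): ranking walks positions 2-3-4-1, expanding outward from the peak — single-peaked.
Ballot type 3 (peak Model W at position 4): ranking walks positions 4-3-2-1, expanding outward from the peak — single-peaked.
Ballot type 4 (peak Model S1 at position 3): ranking walks positions 3-2-1-4, expanding outward from the peak — single-peaked.
Every ranking is single-peaked on this axis.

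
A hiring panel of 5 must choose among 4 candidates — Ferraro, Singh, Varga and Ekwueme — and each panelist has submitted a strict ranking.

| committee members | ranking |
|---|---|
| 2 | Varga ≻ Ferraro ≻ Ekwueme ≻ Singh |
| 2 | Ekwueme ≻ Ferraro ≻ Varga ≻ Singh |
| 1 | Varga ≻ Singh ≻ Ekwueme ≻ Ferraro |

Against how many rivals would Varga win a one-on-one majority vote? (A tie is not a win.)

3

Varga against each rival (5 committee members):
Varga vs Ferraro: 3 to 2, Varga.
Varga–Singh: Varga 5–0.
Varga vs Ekwueme: 3 to 2, Varga.
Varga beats Ferraro, Singh, Ekwueme — 3 pairwise wins.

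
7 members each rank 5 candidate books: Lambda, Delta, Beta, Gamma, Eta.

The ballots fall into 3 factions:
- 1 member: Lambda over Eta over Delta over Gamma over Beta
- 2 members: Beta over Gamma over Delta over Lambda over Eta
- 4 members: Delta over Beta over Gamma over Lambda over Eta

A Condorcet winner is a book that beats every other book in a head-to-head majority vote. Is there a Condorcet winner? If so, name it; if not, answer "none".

Delta

Check each pair by majority over 7 ballots:
Lambda vs Delta: Delta wins 6–1.
Lambda vs Beta: Beta, 6–1.
Lambda vs Gamma: Gamma wins 6–1.
Lambda vs Eta: Lambda wins 7–0.
Delta vs Beta: Delta, 5–2.
Delta–Gamma: Delta 5–2.
Delta vs Eta: Delta wins 6–1.
Beta vs Gamma: Beta wins 6–1.
Beta vs Eta: Beta wins 6–1.
Gamma–Eta: Gamma 6–1.
Only Delta has no losses; Delta is the Condorcet winner.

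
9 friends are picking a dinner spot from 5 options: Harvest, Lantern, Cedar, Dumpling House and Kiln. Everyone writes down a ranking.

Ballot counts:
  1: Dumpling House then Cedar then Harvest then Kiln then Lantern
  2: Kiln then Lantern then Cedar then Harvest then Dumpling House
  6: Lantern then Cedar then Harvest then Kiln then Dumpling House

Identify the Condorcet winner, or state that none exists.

Pairwise majorities:
Harvest–Lantern: Lantern 8–1.
Harvest vs Cedar: Cedar wins 9–0.
Harvest vs Dumpling House: Harvest wins 8–1.
Harvest vs Kiln: Harvest wins 7–2.
Lantern vs Cedar: Lantern wins 8–1.
Lantern vs Dumpling House: Lantern wins 8–1.
Lantern vs Kiln: Lantern wins 6–3.
Cedar–Dumpling House: Cedar 8–1.
Cedar–Kiln: Cedar 7–2.
Dumpling House–Kiln: Kiln 8–1.
Lantern beats each of Harvest, Cedar, Dumpling House, Kiln — Lantern is the Condorcet winner.

Lantern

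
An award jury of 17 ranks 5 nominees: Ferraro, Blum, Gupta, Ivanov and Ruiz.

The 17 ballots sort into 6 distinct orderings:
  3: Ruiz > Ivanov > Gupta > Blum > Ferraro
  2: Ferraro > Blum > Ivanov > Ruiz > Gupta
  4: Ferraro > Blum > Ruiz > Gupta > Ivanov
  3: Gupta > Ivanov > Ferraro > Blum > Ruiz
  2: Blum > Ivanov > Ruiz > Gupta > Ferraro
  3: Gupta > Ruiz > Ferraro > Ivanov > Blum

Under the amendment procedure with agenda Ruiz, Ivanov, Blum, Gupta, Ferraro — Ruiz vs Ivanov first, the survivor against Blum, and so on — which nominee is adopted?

Round 1: Ruiz vs Ivanov — 10–7, Ruiz advances.
Round 2: Ruiz vs Blum — 6–11, Blum advances.
Round 3: Blum vs Gupta — 8–9, Gupta advances.
Round 4: Gupta vs Ferraro — 11–6, Gupta advances.
Gupta survives the agenda.

Gupta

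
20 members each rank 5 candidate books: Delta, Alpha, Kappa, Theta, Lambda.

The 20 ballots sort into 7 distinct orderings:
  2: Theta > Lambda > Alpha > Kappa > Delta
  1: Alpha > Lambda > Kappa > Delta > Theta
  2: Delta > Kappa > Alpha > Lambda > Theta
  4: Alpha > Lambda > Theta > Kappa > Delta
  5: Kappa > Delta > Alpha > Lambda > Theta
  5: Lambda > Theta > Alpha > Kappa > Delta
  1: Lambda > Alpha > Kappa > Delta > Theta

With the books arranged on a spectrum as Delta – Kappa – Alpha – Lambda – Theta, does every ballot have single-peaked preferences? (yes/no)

Axis positions: Delta=1, Kappa=2, Alpha=3, Lambda=4, Theta=5.
Faction 1 (peak Theta at position 5): ranking walks positions 5-4-3-2-1, expanding outward from the peak — single-peaked.
Faction 2 (peak Alpha at position 3): ranking walks positions 3-4-2-1-5, expanding outward from the peak — single-peaked.
Faction 3 (peak Delta at position 1): ranking walks positions 1-2-3-4-5, expanding outward from the peak — single-peaked.
Faction 4 (peak Alpha at position 3): ranking walks positions 3-4-5-2-1, expanding outward from the peak — single-peaked.
Faction 5 (peak Kappa at position 2): ranking walks positions 2-1-3-4-5, expanding outward from the peak — single-peaked.
Faction 6 (peak Lambda at position 4): ranking walks positions 4-5-3-2-1, expanding outward from the peak — single-peaked.
Faction 7 (peak Lambda at position 4): ranking walks positions 4-3-2-1-5, expanding outward from the peak — single-peaked.
Every ranking is single-peaked on this axis.

yes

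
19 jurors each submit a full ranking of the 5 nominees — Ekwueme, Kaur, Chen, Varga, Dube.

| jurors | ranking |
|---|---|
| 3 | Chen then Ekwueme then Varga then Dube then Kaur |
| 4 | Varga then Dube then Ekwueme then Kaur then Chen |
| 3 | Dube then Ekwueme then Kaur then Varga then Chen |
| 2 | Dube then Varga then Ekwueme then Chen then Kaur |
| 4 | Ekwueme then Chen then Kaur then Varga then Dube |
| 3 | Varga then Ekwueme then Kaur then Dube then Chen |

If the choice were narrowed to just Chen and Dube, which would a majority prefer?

Dube

Ballots ranking Chen above Dube: 3 + 4 = 7.
Ballots ranking Dube above Chen: 19 − 7 = 12.
Dube wins the head-to-head 12–7.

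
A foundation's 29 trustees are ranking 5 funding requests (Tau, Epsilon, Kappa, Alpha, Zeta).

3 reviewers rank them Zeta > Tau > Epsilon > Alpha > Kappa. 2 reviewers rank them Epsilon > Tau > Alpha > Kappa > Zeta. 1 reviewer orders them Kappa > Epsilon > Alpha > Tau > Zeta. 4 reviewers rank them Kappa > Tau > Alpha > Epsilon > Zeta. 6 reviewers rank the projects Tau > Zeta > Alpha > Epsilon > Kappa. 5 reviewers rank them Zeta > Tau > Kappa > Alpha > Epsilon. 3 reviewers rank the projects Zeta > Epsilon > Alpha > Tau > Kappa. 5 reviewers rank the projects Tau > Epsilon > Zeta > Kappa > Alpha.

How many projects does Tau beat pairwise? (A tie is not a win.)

Tau against each rival (29 reviewers):
Tau vs Epsilon: Tau wins 23–6.
Tau–Kappa: Tau 24–5.
Tau vs Alpha: 3+2+4+6+5+5 = 25 for Tau, 4 for Alpha — Tau by 25–4.
Tau vs Zeta: Tau wins 18–11.
Tau beats Epsilon, Kappa, Alpha, Zeta — 4 pairwise wins.

4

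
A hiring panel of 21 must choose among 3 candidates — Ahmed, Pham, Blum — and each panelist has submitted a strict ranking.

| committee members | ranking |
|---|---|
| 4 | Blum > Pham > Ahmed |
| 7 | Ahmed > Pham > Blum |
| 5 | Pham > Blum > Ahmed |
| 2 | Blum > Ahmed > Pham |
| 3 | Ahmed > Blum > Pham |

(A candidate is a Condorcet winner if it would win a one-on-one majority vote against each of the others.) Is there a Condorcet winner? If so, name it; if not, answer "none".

none

Check each pair by majority over 21 ballots:
Ahmed vs Pham: Ahmed preferred on 7+2+3 = 12 ballots; Ahmed wins 12–9.
Ahmed vs Blum: 10 to 11, Blum.
Pham vs Blum: Pham preferred on 7+5 = 12 ballots; Pham wins 12–9.
No candidate is unbeaten: Ahmed loses to Blum; Pham loses to Ahmed; Blum loses to Pham. In particular Ahmed > Pham > Blum > Ahmed is a majority cycle — no Condorcet winner exists.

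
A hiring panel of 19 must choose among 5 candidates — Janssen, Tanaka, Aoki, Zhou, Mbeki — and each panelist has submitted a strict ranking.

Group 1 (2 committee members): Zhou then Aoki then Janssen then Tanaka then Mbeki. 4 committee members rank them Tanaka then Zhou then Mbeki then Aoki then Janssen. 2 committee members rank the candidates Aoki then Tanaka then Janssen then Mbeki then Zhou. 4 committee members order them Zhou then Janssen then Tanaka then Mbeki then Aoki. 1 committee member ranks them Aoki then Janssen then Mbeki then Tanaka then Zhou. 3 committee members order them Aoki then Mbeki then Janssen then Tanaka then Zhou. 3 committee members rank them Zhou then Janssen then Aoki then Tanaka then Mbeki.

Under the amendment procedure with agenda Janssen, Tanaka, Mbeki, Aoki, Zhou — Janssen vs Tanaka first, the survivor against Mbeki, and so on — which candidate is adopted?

Round 1: Janssen vs Tanaka — 13–6, Janssen advances.
Round 2: Janssen vs Mbeki — 12–7, Janssen advances.
Round 3: Janssen vs Aoki — 7–12, Aoki advances.
Round 4: Aoki vs Zhou — 6–13, Zhou advances.
Zhou survives the agenda.

Zhou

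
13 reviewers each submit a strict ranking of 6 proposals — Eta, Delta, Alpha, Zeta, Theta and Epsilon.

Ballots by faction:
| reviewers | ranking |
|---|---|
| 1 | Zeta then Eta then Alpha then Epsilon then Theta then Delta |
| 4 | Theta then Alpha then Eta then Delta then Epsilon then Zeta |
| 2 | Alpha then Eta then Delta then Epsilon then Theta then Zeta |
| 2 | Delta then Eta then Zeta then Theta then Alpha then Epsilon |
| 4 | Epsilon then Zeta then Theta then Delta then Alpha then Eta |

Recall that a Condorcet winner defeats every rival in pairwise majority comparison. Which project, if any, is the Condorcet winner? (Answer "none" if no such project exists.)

none

Check each pair by majority over 13 ballots:
Eta–Delta: Eta 7–6.
Eta vs Alpha: Eta is ranked higher on 1+2 = 3 ballots, Alpha on 10. Alpha wins 10–3.
Eta vs Zeta: Eta, 8–5.
Eta vs Theta: Theta, 8–5.
Eta vs Epsilon: Eta wins 9–4.
Delta vs Alpha: Delta is ranked higher on 2+4 = 6 ballots, Alpha on 7. Alpha wins 7–6.
Delta–Zeta: Delta 8–5.
Delta vs Theta: 2+2 = 4 for Delta, 9 for Theta — Theta by 9–4.
Delta vs Epsilon: Delta is ranked higher on 4+2+2 = 8 ballots, Epsilon on 5. Delta wins 8–5.
Alpha vs Zeta: Zeta, 7–6.
Alpha vs Theta: 3 to 10, Theta.
Alpha vs Epsilon: Alpha, 9–4.
Zeta vs Theta: 7 to 6, Zeta.
Zeta vs Epsilon: Zeta preferred on 1+2 = 3 ballots; Epsilon wins 10–3.
Theta vs Epsilon: 4+2 = 6 for Theta, 7 for Epsilon — Epsilon by 7–6.
Every project loses at least once (Eta loses to Alpha; Delta loses to Eta; Alpha loses to Zeta; Zeta loses to Eta; Theta loses to Zeta; Epsilon loses to Eta). The majority relation contains the cycle Eta beats Zeta beats Alpha beats Eta, so there is no Condorcet winner.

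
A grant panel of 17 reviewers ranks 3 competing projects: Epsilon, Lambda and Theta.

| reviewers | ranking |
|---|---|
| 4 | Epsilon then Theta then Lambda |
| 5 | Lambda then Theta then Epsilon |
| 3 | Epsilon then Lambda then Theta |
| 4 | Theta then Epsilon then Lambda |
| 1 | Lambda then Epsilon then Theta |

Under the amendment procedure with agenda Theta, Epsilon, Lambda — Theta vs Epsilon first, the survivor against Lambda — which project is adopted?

Round 1: Theta vs Epsilon — 9–8, Theta advances.
Round 2: Theta vs Lambda — 8–9, Lambda advances.
Lambda survives the agenda.

Lambda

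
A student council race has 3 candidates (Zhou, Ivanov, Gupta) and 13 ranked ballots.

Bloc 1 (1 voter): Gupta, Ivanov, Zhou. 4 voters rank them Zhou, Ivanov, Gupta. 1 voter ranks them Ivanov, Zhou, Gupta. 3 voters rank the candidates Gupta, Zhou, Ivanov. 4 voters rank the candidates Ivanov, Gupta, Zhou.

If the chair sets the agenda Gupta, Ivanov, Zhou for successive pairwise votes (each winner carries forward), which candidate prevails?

Round 1: Gupta vs Ivanov — 4–9, Ivanov advances.
Round 2: Ivanov vs Zhou — 6–7, Zhou advances.
The agenda winner is Zhou.

Zhou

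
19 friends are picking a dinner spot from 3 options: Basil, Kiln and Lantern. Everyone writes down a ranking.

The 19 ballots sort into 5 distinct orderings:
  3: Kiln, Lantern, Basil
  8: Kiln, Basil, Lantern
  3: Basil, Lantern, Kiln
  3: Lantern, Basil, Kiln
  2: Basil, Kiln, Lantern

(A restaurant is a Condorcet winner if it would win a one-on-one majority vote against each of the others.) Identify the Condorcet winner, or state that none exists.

Check each pair by majority over 19 ballots:
Basil vs Kiln: Kiln, 11–8.
Basil–Lantern: Basil 13–6.
Kiln–Lantern: Kiln 13–6.
Kiln wins every pairwise contest, so Kiln is the Condorcet winner.

Kiln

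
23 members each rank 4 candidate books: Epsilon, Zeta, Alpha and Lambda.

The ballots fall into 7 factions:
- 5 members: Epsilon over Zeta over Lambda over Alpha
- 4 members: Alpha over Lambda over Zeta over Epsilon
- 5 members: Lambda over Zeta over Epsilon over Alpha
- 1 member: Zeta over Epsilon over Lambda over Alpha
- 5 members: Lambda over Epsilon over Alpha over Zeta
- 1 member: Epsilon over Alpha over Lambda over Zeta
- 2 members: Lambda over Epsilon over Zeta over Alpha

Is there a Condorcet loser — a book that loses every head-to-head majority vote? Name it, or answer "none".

Pairwise majorities:
Epsilon vs Zeta: Epsilon preferred on 5+5+1+2 = 13 ballots; Epsilon wins 13–10.
Epsilon vs Alpha: Epsilon wins 19–4.
Epsilon vs Lambda: Lambda, 16–7.
Zeta vs Alpha: Zeta wins 13–10.
Zeta vs Lambda: 6 to 17, Lambda.
Alpha vs Lambda: Lambda, 18–5.
Alpha loses to every other book — it is the Condorcet loser.

Alpha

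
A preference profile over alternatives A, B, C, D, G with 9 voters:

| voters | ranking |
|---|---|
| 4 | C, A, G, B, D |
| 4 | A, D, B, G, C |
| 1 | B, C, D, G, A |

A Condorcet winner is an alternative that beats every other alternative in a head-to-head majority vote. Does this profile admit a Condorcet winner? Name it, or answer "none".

Pairwise majorities:
A vs B: 8 to 1, A.
A vs C: A is ranked higher on 4 ballots, C on 5. C wins 5–4.
A vs D: A is ranked higher on 4+4 = 8 ballots, D on 1. A wins 8–1.
A vs G: A preferred on 4+4 = 8 ballots; A wins 8–1.
B vs C: B is ranked higher on 4+1 = 5 ballots, C on 4. B wins 5–4.
B vs D: 4+1 = 5 for B, 4 for D — B by 5–4.
B vs G: 5 to 4, B.
C vs D: 4+1 = 5 for C, 4 for D — C by 5–4.
C vs G: 4+1 = 5 for C, 4 for G — C by 5–4.
D vs G: D preferred on 4+1 = 5 ballots; D wins 5–4.
Each alternative drops at least one matchup (A loses to C; B loses to A; C loses to B; D loses to A; G loses to A); the cycle A > B > C > A rules out a Condorcet winner.

none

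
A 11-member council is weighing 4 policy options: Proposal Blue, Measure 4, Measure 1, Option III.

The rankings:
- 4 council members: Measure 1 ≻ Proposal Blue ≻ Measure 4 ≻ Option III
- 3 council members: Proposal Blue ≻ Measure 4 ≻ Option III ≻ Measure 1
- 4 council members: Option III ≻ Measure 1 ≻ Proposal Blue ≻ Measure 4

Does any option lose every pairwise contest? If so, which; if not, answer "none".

none

Pairwise majorities:
Proposal Blue vs Measure 4: Proposal Blue, 11–0.
Proposal Blue vs Measure 1: Proposal Blue is ranked higher on 3 ballots, Measure 1 on 8. Measure 1 wins 8–3.
Proposal Blue vs Option III: Proposal Blue wins 7–4.
Measure 4 vs Measure 1: Measure 4 preferred on 3 ballots; Measure 1 wins 8–3.
Measure 4 vs Option III: Measure 4 is ranked higher on 4+3 = 7 ballots, Option III on 4. Measure 4 wins 7–4.
Measure 1–Option III: Option III 7–4.
Each option has at least one pairwise win (Proposal Blue beats Measure 4; Measure 4 beats Option III; Measure 1 beats Proposal Blue; Option III beats Measure 1) — no Condorcet loser.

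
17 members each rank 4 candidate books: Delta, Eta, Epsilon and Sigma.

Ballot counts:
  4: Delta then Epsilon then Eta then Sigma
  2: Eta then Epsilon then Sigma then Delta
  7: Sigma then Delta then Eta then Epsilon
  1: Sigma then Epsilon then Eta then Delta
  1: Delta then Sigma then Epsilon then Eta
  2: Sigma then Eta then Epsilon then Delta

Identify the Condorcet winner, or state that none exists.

Head-to-head results (17 members):
Delta–Eta: Delta 12–5.
Delta vs Epsilon: Delta wins 12–5.
Delta vs Sigma: Sigma, 12–5.
Eta vs Epsilon: Eta wins 11–6.
Eta–Sigma: Sigma 11–6.
Epsilon vs Sigma: Sigma, 11–6.
Only Sigma has no losses; Sigma is the Condorcet winner.

Sigma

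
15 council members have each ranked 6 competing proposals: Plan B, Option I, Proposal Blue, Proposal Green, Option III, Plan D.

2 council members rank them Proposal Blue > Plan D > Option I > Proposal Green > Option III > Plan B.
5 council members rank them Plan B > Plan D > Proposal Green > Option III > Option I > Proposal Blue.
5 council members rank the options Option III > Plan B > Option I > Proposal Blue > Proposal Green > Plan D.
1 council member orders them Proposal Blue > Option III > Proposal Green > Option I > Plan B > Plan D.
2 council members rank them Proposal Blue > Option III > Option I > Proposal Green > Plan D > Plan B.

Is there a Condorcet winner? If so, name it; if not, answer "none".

Option III

Pairwise majorities:
Plan B vs Option I: Plan B is ranked higher on 5+5 = 10 ballots, Option I on 5. Plan B wins 10–5.
Plan B vs Proposal Blue: 5+5 = 10 for Plan B, 5 for Proposal Blue — Plan B by 10–5.
Plan B–Proposal Green: Plan B 10–5.
Plan B vs Option III: 5 for Plan B, 10 for Option III — Option III by 10–5.
Plan B vs Plan D: 11 to 4, Plan B.
Option I vs Proposal Blue: 10 to 5, Option I.
Option I vs Proposal Green: Option I wins 9–6.
Option I vs Option III: Option III wins 13–2.
Option I vs Plan D: Option I wins 8–7.
Proposal Blue vs Proposal Green: Proposal Blue, 10–5.
Proposal Blue vs Option III: Option III wins 10–5.
Proposal Blue vs Plan D: Proposal Blue preferred on 2+5+1+2 = 10 ballots; Proposal Blue wins 10–5.
Proposal Green vs Option III: Option III wins 8–7.
Proposal Green vs Plan D: 8 to 7, Proposal Green.
Option III vs Plan D: Option III is ranked higher on 5+1+2 = 8 ballots, Plan D on 7. Option III wins 8–7.
Only Option III has no losses; Option III is the Condorcet winner.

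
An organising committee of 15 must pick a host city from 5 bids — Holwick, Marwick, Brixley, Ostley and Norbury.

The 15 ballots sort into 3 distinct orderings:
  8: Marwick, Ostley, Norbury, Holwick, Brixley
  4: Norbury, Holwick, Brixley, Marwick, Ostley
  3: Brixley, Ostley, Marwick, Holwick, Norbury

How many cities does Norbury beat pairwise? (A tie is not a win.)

2

Norbury against each rival (15 organisers):
Norbury vs Holwick: 12 to 3, Norbury.
Norbury–Marwick: Marwick 11–4.
Norbury vs Brixley: 12 to 3, Norbury.
Norbury vs Ostley: Ostley wins 11–4.
Norbury beats Holwick, Brixley; loses to Marwick, Ostley — 2 pairwise wins.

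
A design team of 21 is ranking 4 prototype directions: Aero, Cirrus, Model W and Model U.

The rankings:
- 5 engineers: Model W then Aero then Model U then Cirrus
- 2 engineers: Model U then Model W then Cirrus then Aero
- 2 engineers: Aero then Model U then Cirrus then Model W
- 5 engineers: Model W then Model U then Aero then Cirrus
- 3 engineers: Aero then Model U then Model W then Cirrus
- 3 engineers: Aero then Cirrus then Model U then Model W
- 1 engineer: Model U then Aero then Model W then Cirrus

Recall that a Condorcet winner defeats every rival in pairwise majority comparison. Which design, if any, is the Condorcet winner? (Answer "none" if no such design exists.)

Head-to-head results (21 engineers):
Aero vs Cirrus: Aero, 19–2.
Aero vs Model W: 2+3+3+1 = 9 for Aero, 12 for Model W — Model W by 12–9.
Aero vs Model U: Aero is ranked higher on 5+2+3+3 = 13 ballots, Model U on 8. Aero wins 13–8.
Cirrus vs Model W: 5 to 16, Model W.
Cirrus vs Model U: Cirrus is ranked higher on 3 ballots, Model U on 18. Model U wins 18–3.
Model W vs Model U: 5+5 = 10 for Model W, 11 for Model U — Model U by 11–10.
No design is unbeaten: Aero loses to Model W; Cirrus loses to Aero; Model W loses to Model U; Model U loses to Aero. In particular Aero > Model U > Model W > Aero is a majority cycle — no Condorcet winner exists.

none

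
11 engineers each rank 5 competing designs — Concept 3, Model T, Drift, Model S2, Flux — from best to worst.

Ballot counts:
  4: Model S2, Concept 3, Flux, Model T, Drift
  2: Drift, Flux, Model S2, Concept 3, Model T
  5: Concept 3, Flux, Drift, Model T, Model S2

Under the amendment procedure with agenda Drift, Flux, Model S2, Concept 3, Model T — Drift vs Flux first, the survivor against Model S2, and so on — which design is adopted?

Round 1: Drift vs Flux — 2–9, Flux advances.
Round 2: Flux vs Model S2 — 7–4, Flux advances.
Round 3: Flux vs Concept 3 — 2–9, Concept 3 advances.
Round 4: Concept 3 vs Model T — 11–0, Concept 3 advances.
The agenda winner is Concept 3.

Concept 3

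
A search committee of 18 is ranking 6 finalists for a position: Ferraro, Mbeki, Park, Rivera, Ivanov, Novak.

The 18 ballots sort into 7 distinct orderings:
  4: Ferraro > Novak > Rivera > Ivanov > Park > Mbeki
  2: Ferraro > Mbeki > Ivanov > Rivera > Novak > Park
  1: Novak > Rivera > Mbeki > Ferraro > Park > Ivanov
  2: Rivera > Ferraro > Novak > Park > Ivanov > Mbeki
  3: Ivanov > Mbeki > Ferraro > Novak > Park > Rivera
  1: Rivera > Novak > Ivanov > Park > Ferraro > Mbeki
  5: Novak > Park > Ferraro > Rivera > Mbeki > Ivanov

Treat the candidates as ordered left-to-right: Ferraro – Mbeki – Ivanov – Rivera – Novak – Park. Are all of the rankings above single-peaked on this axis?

no

Axis positions: Ferraro=1, Mbeki=2, Ivanov=3, Rivera=4, Novak=5, Park=6.
Bloc 1: ranking walks positions 1-5-4-3-6-2; Novak is ranked above Mbeki even though Mbeki lies between Novak and the peak Ferraro on the axis — preferences dip and rise again. Not single-peaked.
Bloc 2 (peak Ferraro at position 1): ranking walks positions 1-2-3-4-5-6, expanding outward from the peak — single-peaked.
Bloc 3: ranking walks positions 5-4-2-1-6-3; Mbeki is ranked above Ivanov even though Ivanov lies between Mbeki and the peak Novak on the axis — preferences dip and rise again. Not single-peaked.
Bloc 4: ranking walks positions 4-1-5-6-3-2; Ferraro is ranked above Ivanov even though Ivanov lies between Ferraro and the peak Rivera on the axis — preferences dip and rise again. Not single-peaked.
Bloc 5: ranking walks positions 3-2-1-5-6-4; Novak is ranked above Rivera even though Rivera lies between Novak and the peak Ivanov on the axis — preferences dip and rise again. Not single-peaked.
Bloc 6: ranking walks positions 4-5-3-6-1-2; Ferraro is ranked above Mbeki even though Mbeki lies between Ferraro and the peak Rivera on the axis — preferences dip and rise again. Not single-peaked.
Bloc 7: ranking walks positions 5-6-1-4-2-3; Ferraro is ranked above Rivera even though Rivera lies between Ferraro and the peak Novak on the axis — preferences dip and rise again. Not single-peaked.
Bloc 1 violates single-peakedness, so the profile is not single-peaked on this axis.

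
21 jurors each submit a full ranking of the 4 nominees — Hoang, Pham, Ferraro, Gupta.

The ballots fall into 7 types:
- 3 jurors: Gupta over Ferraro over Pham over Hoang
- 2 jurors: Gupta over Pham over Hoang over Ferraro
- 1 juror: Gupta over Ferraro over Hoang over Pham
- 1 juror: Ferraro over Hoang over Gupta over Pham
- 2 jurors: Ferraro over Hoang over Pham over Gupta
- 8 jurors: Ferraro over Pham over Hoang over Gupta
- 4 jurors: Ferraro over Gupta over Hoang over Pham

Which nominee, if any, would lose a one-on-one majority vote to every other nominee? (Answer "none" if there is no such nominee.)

none

Pairwise majorities:
Hoang vs Pham: 8 to 13, Pham.
Hoang vs Ferraro: 2 for Hoang, 19 for Ferraro — Ferraro by 19–2.
Hoang vs Gupta: 1+2+8 = 11 for Hoang, 10 for Gupta — Hoang by 11–10.
Pham vs Ferraro: 2 for Pham, 19 for Ferraro — Ferraro by 19–2.
Pham vs Gupta: 10 to 11, Gupta.
Ferraro vs Gupta: Ferraro preferred on 1+2+8+4 = 15 ballots; Ferraro wins 15–6.
Every nominee wins at least one matchup (Hoang beats Gupta; Pham beats Hoang; Ferraro beats Hoang; Gupta beats Pham), so there is no Condorcet loser.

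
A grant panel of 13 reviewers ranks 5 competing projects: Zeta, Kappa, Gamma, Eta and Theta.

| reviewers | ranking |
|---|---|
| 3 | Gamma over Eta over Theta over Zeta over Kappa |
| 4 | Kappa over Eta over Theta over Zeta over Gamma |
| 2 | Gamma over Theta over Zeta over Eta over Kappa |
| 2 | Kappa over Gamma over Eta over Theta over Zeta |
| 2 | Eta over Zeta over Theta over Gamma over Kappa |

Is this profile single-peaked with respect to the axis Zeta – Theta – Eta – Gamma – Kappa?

no

Axis positions: Zeta=1, Theta=2, Eta=3, Gamma=4, Kappa=5.
Ballot type 1 (peak Gamma at position 4): ranking walks positions 4-3-2-1-5, expanding outward from the peak — single-peaked.
Ballot type 2: ranking walks positions 5-3-2-1-4; Eta is ranked above Gamma even though Gamma lies between Eta and the peak Kappa on the axis — preferences dip and rise again. Not single-peaked.
Ballot type 3: ranking walks positions 4-2-1-3-5; Theta is ranked above Eta even though Eta lies between Theta and the peak Gamma on the axis — preferences dip and rise again. Not single-peaked.
Ballot type 4 (peak Kappa at position 5): ranking walks positions 5-4-3-2-1, expanding outward from the peak — single-peaked.
Ballot type 5: ranking walks positions 3-1-2-4-5; Zeta is ranked above Theta even though Theta lies between Zeta and the peak Eta on the axis — preferences dip and rise again. Not single-peaked.
Ballot type 2 violates single-peakedness, so the profile is not single-peaked on this axis.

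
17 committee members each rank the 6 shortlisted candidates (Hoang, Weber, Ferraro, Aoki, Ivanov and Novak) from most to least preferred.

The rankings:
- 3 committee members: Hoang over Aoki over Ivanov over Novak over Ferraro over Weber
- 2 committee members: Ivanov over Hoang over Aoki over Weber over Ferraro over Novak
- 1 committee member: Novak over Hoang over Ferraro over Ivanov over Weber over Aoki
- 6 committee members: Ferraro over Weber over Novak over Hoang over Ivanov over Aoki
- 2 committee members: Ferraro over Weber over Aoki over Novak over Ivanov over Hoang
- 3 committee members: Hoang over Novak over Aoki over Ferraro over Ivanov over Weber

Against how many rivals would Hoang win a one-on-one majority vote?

Hoang against each rival (17 committee members):
Hoang vs Weber: Hoang wins 9–8.
Hoang vs Ferraro: Hoang is ranked higher on 3+2+1+3 = 9 ballots, Ferraro on 8. Hoang wins 9–8.
Hoang vs Aoki: 15 to 2, Hoang.
Hoang vs Ivanov: 3+1+6+3 = 13 for Hoang, 4 for Ivanov — Hoang by 13–4.
Hoang vs Novak: Hoang is ranked higher on 3+2+3 = 8 ballots, Novak on 9. Novak wins 9–8.
Hoang beats Weber, Ferraro, Aoki, Ivanov; loses to Novak — 4 pairwise wins.

4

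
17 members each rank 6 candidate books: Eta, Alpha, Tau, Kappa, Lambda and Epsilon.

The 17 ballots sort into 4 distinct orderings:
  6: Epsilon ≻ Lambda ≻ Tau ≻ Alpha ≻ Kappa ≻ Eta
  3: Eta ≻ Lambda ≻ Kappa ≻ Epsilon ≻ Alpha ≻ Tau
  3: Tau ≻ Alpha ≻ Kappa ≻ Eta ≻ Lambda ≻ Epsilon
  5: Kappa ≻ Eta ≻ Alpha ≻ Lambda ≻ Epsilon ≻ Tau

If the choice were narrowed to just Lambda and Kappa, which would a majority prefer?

Lambda

Ballots ranking Lambda above Kappa: 6 + 3 = 9.
Ballots ranking Kappa above Lambda: 17 − 9 = 8.
Lambda wins the head-to-head 9–8.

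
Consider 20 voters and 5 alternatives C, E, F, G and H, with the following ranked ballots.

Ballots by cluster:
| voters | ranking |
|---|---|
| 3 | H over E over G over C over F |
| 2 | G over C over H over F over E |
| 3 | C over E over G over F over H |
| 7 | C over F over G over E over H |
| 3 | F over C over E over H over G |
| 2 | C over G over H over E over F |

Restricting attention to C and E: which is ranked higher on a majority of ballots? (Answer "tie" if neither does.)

C

Ballots ranking C above E: 2 + 3 + 7 + 3 + 2 = 17.
Ballots ranking E above C: 20 − 17 = 3.
C wins the head-to-head 17–3.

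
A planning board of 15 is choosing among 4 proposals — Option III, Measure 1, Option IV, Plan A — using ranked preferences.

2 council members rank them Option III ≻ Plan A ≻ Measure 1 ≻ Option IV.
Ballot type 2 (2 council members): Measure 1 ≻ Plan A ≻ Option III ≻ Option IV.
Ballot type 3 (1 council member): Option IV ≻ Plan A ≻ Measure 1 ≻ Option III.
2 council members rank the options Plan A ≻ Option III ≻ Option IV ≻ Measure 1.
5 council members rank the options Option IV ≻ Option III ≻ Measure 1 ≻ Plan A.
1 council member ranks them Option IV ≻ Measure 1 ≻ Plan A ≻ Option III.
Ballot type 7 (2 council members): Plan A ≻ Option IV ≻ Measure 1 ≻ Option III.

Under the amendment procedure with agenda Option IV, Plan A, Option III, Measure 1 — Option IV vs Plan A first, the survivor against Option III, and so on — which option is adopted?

Measure 1

Round 1: Option IV vs Plan A — 7–8, Plan A advances.
Round 2: Plan A vs Option III — 8–7, Plan A advances.
Round 3: Plan A vs Measure 1 — 7–8, Measure 1 advances.
Measure 1 survives the agenda.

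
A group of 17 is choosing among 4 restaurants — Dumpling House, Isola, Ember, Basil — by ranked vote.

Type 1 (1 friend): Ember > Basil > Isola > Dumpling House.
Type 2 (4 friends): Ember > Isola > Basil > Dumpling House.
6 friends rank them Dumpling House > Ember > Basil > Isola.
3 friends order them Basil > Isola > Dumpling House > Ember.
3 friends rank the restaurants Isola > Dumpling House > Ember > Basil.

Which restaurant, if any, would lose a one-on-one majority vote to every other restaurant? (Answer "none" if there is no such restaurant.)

none

Pairwise majorities:
Dumpling House vs Isola: Dumpling House preferred on 6 ballots; Isola wins 11–6.
Dumpling House–Ember: Dumpling House 12–5.
Dumpling House vs Basil: Dumpling House wins 9–8.
Isola–Ember: Ember 11–6.
Isola vs Basil: Basil, 10–7.
Ember vs Basil: 1+4+6+3 = 14 for Ember, 3 for Basil — Ember by 14–3.
No restaurant is winless: Dumpling House beats Ember; Isola beats Dumpling House; Ember beats Isola; Basil beats Isola. There is no Condorcet loser.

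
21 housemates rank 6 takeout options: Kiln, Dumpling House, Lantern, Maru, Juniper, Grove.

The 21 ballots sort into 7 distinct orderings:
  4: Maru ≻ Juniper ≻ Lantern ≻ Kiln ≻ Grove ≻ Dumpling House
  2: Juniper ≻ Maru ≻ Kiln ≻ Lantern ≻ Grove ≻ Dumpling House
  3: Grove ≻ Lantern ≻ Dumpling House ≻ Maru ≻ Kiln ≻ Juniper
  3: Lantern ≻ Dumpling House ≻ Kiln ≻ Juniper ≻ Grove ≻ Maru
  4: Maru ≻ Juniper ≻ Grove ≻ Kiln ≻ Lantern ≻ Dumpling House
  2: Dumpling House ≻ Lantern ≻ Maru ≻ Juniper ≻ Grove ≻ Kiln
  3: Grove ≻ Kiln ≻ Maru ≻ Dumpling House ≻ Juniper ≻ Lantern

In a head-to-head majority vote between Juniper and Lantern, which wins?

Juniper

Ballots ranking Juniper above Lantern: 4 + 2 + 4 + 3 = 13.
Ballots ranking Lantern above Juniper: 21 − 13 = 8.
Juniper wins the head-to-head 13–8.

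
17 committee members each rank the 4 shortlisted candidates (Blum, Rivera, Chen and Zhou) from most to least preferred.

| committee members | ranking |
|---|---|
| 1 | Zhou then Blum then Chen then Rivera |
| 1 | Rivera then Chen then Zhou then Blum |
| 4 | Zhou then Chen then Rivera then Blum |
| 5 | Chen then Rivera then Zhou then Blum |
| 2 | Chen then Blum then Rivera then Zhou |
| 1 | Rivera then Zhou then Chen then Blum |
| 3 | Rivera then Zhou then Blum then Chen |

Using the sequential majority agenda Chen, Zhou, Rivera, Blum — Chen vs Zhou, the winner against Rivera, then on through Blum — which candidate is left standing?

Rivera

Round 1: Chen vs Zhou — 8–9, Zhou advances.
Round 2: Zhou vs Rivera — 5–12, Rivera advances.
Round 3: Rivera vs Blum — 14–3, Rivera advances.
The agenda winner is Rivera.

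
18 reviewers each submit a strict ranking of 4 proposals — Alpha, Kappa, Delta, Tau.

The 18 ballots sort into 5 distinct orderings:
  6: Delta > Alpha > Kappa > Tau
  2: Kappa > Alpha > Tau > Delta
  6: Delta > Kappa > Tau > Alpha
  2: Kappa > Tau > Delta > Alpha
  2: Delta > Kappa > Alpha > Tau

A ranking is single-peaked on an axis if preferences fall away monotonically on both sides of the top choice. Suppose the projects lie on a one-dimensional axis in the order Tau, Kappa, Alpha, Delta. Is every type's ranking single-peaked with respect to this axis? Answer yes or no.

Axis positions: Tau=1, Kappa=2, Alpha=3, Delta=4.
Type 1 (peak Delta at position 4): ranking walks positions 4-3-2-1, expanding outward from the peak — single-peaked.
Type 2 (peak Kappa at position 2): ranking walks positions 2-3-1-4, expanding outward from the peak — single-peaked.
Type 3: ranking walks positions 4-2-1-3; Kappa is ranked above Alpha even though Alpha lies between Kappa and the peak Delta on the axis — preferences dip and rise again. Not single-peaked.
Type 4: ranking walks positions 2-1-4-3; Delta is ranked above Alpha even though Alpha lies between Delta and the peak Kappa on the axis — preferences dip and rise again. Not single-peaked.
Type 5: ranking walks positions 4-2-3-1; Kappa is ranked above Alpha even though Alpha lies between Kappa and the peak Delta on the axis — preferences dip and rise again. Not single-peaked.
Type 3 violates single-peakedness, so the profile is not single-peaked on this axis.

no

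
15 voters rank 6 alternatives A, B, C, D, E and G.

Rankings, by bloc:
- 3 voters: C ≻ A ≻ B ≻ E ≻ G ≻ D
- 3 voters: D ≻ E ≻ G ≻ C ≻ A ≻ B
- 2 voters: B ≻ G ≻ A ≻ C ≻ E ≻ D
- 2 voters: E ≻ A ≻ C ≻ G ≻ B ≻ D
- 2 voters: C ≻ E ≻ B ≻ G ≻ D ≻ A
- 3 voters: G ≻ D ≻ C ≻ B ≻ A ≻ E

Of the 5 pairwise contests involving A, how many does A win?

2

A against each rival (15 voters):
A vs B: A, 8–7.
A vs C: C wins 11–4.
A vs D: D wins 8–7.
A vs E: A, 8–7.
A vs G: 3+2 = 5 for A, 10 for G — G by 10–5.
A beats B, E; loses to C, D, G — 2 pairwise wins.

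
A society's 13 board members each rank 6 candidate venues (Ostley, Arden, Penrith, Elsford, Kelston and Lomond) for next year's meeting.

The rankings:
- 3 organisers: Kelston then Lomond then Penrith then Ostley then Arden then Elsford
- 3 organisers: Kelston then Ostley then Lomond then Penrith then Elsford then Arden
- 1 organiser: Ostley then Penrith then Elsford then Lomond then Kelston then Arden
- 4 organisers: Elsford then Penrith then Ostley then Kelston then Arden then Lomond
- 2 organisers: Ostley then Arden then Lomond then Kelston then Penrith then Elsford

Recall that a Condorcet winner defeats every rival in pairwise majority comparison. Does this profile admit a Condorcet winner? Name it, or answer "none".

none

Check each pair by majority over 13 ballots:
Ostley vs Arden: 3+3+1+4+2 = 13 for Ostley, 0 for Arden — Ostley by 13–0.
Ostley vs Penrith: Penrith wins 7–6.
Ostley vs Elsford: Ostley wins 9–4.
Ostley vs Kelston: Ostley, 7–6.
Ostley vs Lomond: 3+1+4+2 = 10 for Ostley, 3 for Lomond — Ostley by 10–3.
Arden vs Penrith: Penrith, 11–2.
Arden vs Elsford: 3+2 = 5 for Arden, 8 for Elsford — Elsford by 8–5.
Arden vs Kelston: Arden preferred on 2 ballots; Kelston wins 11–2.
Arden vs Lomond: Arden is ranked higher on 4+2 = 6 ballots, Lomond on 7. Lomond wins 7–6.
Penrith vs Elsford: 3+3+1+2 = 9 for Penrith, 4 for Elsford — Penrith by 9–4.
Penrith–Kelston: Kelston 8–5.
Penrith–Lomond: Lomond 8–5.
Elsford vs Kelston: 5 to 8, Kelston.
Elsford–Lomond: Lomond 8–5.
Kelston–Lomond: Kelston 10–3.
Each city drops at least one matchup (Ostley loses to Penrith; Arden loses to Ostley; Penrith loses to Kelston; Elsford loses to Ostley; Kelston loses to Ostley; Lomond loses to Ostley); the cycle Ostley > Kelston > Penrith > Ostley rules out a Condorcet winner.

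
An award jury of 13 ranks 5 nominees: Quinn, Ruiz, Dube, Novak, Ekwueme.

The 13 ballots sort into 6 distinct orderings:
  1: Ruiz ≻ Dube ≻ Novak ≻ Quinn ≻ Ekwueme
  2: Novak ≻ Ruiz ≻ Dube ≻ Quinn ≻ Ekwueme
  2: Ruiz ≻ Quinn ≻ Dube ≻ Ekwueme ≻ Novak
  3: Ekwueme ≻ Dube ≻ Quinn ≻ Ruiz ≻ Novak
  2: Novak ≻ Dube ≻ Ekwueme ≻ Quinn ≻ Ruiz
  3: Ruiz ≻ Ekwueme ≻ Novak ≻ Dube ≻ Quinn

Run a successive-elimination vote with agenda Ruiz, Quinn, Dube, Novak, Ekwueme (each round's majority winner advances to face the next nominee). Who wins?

Ruiz

Round 1: Ruiz vs Quinn — 8–5, Ruiz advances.
Round 2: Ruiz vs Dube — 8–5, Ruiz advances.
Round 3: Ruiz vs Novak — 9–4, Ruiz advances.
Round 4: Ruiz vs Ekwueme — 8–5, Ruiz advances.
The agenda winner is Ruiz.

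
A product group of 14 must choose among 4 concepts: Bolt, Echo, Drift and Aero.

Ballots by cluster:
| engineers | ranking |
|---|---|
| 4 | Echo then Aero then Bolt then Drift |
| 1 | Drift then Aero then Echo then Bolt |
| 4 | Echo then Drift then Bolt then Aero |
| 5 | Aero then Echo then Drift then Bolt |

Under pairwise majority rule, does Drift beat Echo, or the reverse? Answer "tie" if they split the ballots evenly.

Echo

Ballots ranking Drift above Echo: 1.
Ballots ranking Echo above Drift: 14 − 1 = 13.
Echo wins the head-to-head 13–1.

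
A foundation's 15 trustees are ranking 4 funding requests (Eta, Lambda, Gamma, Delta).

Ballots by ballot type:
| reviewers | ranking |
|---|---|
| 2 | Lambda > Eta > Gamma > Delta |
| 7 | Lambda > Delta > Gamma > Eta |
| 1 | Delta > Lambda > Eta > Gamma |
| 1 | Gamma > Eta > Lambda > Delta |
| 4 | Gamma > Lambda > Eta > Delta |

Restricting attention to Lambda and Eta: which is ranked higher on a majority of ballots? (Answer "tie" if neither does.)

Ballots ranking Lambda above Eta: 2 + 7 + 1 + 4 = 14.
Ballots ranking Eta above Lambda: 15 − 14 = 1.
Lambda wins the head-to-head 14–1.

Lambda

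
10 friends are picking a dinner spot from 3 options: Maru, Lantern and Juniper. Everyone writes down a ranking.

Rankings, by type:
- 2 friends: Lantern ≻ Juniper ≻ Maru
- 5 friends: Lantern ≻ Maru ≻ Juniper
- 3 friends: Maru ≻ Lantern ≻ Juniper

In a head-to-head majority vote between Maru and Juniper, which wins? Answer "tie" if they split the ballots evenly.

Maru

Ballots ranking Maru above Juniper: 5 + 3 = 8.
Ballots ranking Juniper above Maru: 10 − 8 = 2.
Maru wins the head-to-head 8–2.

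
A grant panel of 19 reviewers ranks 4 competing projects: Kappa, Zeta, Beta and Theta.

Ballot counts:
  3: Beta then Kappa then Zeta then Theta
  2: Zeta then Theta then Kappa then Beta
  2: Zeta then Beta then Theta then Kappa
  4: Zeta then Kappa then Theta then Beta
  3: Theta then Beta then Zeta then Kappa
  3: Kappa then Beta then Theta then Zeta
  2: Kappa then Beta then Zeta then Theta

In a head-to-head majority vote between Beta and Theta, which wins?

Beta

Ballots ranking Beta above Theta: 3 + 2 + 3 + 2 = 10.
Ballots ranking Theta above Beta: 19 − 10 = 9.
Beta wins the head-to-head 10–9.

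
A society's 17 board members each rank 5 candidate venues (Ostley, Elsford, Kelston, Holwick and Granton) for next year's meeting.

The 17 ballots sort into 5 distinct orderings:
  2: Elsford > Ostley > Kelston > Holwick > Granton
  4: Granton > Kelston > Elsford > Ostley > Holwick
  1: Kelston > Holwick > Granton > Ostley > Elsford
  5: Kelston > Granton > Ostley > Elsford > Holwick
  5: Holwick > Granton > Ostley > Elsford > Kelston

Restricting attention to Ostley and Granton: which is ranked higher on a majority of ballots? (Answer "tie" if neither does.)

Granton

Ballots ranking Ostley above Granton: 2.
Ballots ranking Granton above Ostley: 17 − 2 = 15.
Granton wins the head-to-head 15–2.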